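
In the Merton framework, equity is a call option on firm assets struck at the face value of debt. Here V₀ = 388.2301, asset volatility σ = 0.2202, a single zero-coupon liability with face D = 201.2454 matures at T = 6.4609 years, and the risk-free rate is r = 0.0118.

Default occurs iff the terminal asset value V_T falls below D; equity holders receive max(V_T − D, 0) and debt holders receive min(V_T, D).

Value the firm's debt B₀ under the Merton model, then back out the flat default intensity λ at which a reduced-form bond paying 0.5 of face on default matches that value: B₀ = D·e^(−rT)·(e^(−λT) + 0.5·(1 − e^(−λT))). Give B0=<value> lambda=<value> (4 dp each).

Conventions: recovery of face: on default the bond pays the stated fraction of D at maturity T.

Work the structural quantities from V₀ = 388.2301 against face 201.2454:
d₁ = [ln(V₀/D) + (r + σ²/2)T] / (σ√T)
   = [ln(388.2301/201.2454) + (0.0118 + 0.5·0.2202²)·6.4609] / (0.2202·√6.4609)
   = [0.657073 + 0.232877] / 0.559711 = 1.590017
d₂ = d₁ − σ√T = 1.590017 − 0.559711 = 1.030306
N(d₁) = 0.944085,  N(d₂) = 0.848567,  e^(−rT) = 0.926595
E₀ = V₀·N(d₁) − D·e^(−rT)·N(d₂)
   = 388.2301·0.944085 − 201.2454·0.926595·0.848567 = 208.287228
B₀ = V₀ − E₀ = 388.2301 − 208.287228 = 179.942872
e^(−λT) = (B₀·e^(rT)/D − 0.5)/(1 − 0.5) = (179.9429·1.079220/201.2454 − 0.5)/0.5 = 0.92996201
λ = −ln(0.92996201)/6.4609 = 0.011239

B0=179.9429 lambda=0.0112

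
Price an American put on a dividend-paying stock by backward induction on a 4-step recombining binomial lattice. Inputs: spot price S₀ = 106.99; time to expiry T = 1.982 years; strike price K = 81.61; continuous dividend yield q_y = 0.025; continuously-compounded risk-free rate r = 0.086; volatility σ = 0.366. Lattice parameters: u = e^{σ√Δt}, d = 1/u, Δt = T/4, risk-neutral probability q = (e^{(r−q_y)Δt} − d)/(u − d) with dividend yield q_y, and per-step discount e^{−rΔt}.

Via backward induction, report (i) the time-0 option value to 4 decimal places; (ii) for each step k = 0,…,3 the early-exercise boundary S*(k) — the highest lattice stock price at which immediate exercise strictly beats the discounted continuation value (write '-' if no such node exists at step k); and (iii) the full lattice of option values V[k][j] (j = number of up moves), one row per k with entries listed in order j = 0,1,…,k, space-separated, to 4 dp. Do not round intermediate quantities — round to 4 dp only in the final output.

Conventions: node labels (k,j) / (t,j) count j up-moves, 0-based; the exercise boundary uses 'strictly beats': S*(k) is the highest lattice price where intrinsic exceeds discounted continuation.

price = 6.5108
boundary = - - - 49.3942
tree:
6.5108
11.4830 2.0079
19.6582 4.1478 0.0000
32.2158 8.5685 0.0000 0.0000
43.4343 17.7005 0.0000 0.0000 0.0000

params: Δt=0.49550 u=1.29386 d=0.77288 q=0.49485 e^(-rΔt)=0.95828
t_4 payoffs: 43.4343 17.7005 0.0000 0.0000 0.0000
t_3: node(3,0) S=49.3942 payoff=32.2158 vs cont=29.4193 → 32.2158 [stop]  node(3,1) S=82.6902 payoff=0.0000 vs cont=8.5685 → 8.5685 [wait]  node(3,2) S=138.4306 payoff=0.0000 vs cont=0.0000 → 0.0000 [wait]  node(3,3) S=231.7448 payoff=0.0000 vs cont=0.0000 → 0.0000 [wait]  ⇒ S*(3)=49.3942
t_2: node(2,0) S=63.9095 payoff=17.7005 vs cont=19.6582 → 19.6582 [wait]  node(2,1) S=106.9900 payoff=0.0000 vs cont=4.1478 → 4.1478 [wait]  node(2,2) S=179.1105 payoff=0.0000 vs cont=0.0000 → 0.0000 [wait]  ⇒ S*(2)=-
t_1: node(1,0) S=82.6902 payoff=0.0000 vs cont=11.4830 → 11.4830 [wait]  node(1,1) S=138.4306 payoff=0.0000 vs cont=2.0079 → 2.0079 [wait]  ⇒ S*(1)=-
t_0: node(0,0) S=106.9900 payoff=0.0000 vs cont=6.5108 → 6.5108 [wait]  ⇒ S*(0)=-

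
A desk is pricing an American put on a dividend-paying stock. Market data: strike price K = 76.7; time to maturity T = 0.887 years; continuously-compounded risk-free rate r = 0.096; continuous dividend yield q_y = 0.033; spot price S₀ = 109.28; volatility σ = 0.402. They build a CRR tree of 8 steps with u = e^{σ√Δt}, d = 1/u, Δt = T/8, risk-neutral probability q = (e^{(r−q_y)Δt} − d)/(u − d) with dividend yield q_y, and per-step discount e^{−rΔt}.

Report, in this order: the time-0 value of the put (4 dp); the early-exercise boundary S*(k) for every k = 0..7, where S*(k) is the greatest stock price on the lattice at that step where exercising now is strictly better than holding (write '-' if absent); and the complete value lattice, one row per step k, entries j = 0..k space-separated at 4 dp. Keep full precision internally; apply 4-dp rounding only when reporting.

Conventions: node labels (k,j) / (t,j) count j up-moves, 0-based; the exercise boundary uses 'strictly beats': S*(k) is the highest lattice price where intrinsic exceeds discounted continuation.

params: Δt=0.11088 u=1.14323 d=0.87471 q=0.49269 e^(-rΔt)=0.98941
t_8 payoffs: 39.2483 27.7515 12.7256 0.0000 0.0000 0.0000 0.0000 0.0000 0.0000
t_7: node(7,0) S=42.8159 payoff=33.8841 vs cont=33.2284 → 33.8841 [stop]  node(7,1) S=55.9594 payoff=20.7406 vs cont=20.1330 → 20.7406 [stop]  node(7,2) S=73.1375 payoff=3.5625 vs cont=6.3875 → 6.3875 [wait]  node(7,3) S=95.5888 payoff=0.0000 vs cont=0.0000 → 0.0000 [wait]  node(7,4) S=124.9322 payoff=0.0000 vs cont=0.0000 → 0.0000 [wait]  node(7,5) S=163.2832 payoff=0.0000 vs cont=0.0000 → 0.0000 [wait]  node(7,6) S=213.4070 payoff=0.0000 vs cont=0.0000 → 0.0000 [wait]  node(7,7) S=278.9176 payoff=0.0000 vs cont=0.0000 → 0.0000 [wait]  ⇒ S*(7)=55.9594
t_6: node(6,0) S=48.9485 payoff=27.7515 vs cont=27.1182 → 27.7515 [stop]  node(6,1) S=63.9744 payoff=12.7256 vs cont=13.5242 → 13.5242 [wait]  node(6,2) S=83.6129 payoff=0.0000 vs cont=3.2061 → 3.2061 [wait]  node(6,3) S=109.2800 payoff=0.0000 vs cont=0.0000 → 0.0000 [wait]  node(6,4) S=142.8262 payoff=0.0000 vs cont=0.0000 → 0.0000 [wait]  node(6,5) S=186.6702 payoff=0.0000 vs cont=0.0000 → 0.0000 [wait]  node(6,6) S=243.9733 payoff=0.0000 vs cont=0.0000 → 0.0000 [wait]  ⇒ S*(6)=48.9485
t_5: node(5,0) S=55.9594 payoff=20.7406 vs cont=20.5223 → 20.7406 [stop]  node(5,1) S=73.1375 payoff=3.5625 vs cont=8.3512 → 8.3512 [wait]  node(5,2) S=95.5888 payoff=0.0000 vs cont=1.6093 → 1.6093 [wait]  node(5,3) S=124.9322 payoff=0.0000 vs cont=0.0000 → 0.0000 [wait]  node(5,4) S=163.2832 payoff=0.0000 vs cont=0.0000 → 0.0000 [wait]  node(5,5) S=213.4070 payoff=0.0000 vs cont=0.0000 → 0.0000 [wait]  ⇒ S*(5)=55.9594
t_4: node(4,0) S=63.9744 payoff=12.7256 vs cont=14.4815 → 14.4815 [wait]  node(4,1) S=83.6129 payoff=0.0000 vs cont=4.9763 → 4.9763 [wait]  node(4,2) S=109.2800 payoff=0.0000 vs cont=0.8078 → 0.8078 [wait]  node(4,3) S=142.8262 payoff=0.0000 vs cont=0.0000 → 0.0000 [wait]  node(4,4) S=186.6702 payoff=0.0000 vs cont=0.0000 → 0.0000 [wait]  ⇒ S*(4)=-
t_3: node(3,0) S=73.1375 payoff=3.5625 vs cont=9.6946 → 9.6946 [wait]  node(3,1) S=95.5888 payoff=0.0000 vs cont=2.8915 → 2.8915 [wait]  node(3,2) S=124.9322 payoff=0.0000 vs cont=0.4054 → 0.4054 [wait]  node(3,3) S=163.2832 payoff=0.0000 vs cont=0.0000 → 0.0000 [wait]  ⇒ S*(3)=-
t_2: node(2,0) S=83.6129 payoff=0.0000 vs cont=6.2757 → 6.2757 [wait]  node(2,1) S=109.2800 payoff=0.0000 vs cont=1.6490 → 1.6490 [wait]  node(2,2) S=142.8262 payoff=0.0000 vs cont=0.2035 → 0.2035 [wait]  ⇒ S*(2)=-
t_1: node(1,0) S=95.5888 payoff=0.0000 vs cont=3.9539 → 3.9539 [wait]  node(1,1) S=124.9322 payoff=0.0000 vs cont=0.9269 → 0.9269 [wait]  ⇒ S*(1)=-
t_0: node(0,0) S=109.2800 payoff=0.0000 vs cont=2.4364 → 2.4364 [wait]  ⇒ S*(0)=-

price = 2.4364
boundary = - - - - - 55.9594 48.9485 55.9594
tree:
2.4364
3.9539 0.9269
6.2757 1.6490 0.2035
9.6946 2.8915 0.4054 0.0000
14.4815 4.9763 0.8078 0.0000 0.0000
20.7406 8.3512 1.6093 0.0000 0.0000 0.0000
27.7515 13.5242 3.2061 0.0000 0.0000 0.0000 0.0000
33.8841 20.7406 6.3875 0.0000 0.0000 0.0000 0.0000 0.0000
39.2483 27.7515 12.7256 0.0000 0.0000 0.0000 0.0000 0.0000 0.0000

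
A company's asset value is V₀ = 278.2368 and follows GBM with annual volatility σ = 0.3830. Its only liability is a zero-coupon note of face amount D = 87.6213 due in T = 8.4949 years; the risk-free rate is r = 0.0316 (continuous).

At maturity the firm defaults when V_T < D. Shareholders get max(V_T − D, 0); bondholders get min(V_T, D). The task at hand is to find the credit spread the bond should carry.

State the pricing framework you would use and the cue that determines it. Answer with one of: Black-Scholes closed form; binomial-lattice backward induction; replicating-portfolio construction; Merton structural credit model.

framework: Merton structural credit model

Key observation: assets follow a GBM and default happens iff V_T < 87.6213; valuing claims on that split (equity as a call, risky debt as the residual) is the structural model's definition.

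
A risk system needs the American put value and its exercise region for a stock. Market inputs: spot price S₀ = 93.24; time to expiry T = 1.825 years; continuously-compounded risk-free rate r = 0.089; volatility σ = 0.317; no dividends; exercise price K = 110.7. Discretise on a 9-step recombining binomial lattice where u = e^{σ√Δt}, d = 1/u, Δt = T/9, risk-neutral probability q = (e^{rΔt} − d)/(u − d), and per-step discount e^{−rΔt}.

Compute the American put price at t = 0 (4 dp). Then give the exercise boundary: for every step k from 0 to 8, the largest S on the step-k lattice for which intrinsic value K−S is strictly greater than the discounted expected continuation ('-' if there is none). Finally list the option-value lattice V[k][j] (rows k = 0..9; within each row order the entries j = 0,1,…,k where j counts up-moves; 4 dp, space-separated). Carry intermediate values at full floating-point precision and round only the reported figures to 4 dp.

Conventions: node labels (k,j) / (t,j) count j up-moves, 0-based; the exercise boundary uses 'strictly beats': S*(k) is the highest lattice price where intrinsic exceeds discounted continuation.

price = 20.7039
boundary = - 80.8365 70.0831 80.8365 70.0831 80.8365 70.0831 80.8365 93.2400
tree:
20.7039
29.8635 13.2281
40.6169 20.1903 7.4593
49.9399 29.8635 12.2376 3.4442
58.0226 40.6169 19.4745 6.1890 1.1087
65.0302 49.9399 29.8635 10.8570 2.2286 0.1457
71.1055 58.0226 40.6169 18.4352 4.4556 0.3142 0.0000
76.3727 65.0302 49.9399 29.8635 8.8527 0.6778 0.0000 0.0000
80.9391 71.1055 58.0226 40.6169 17.4600 1.4619 0.0000 0.0000 0.0000
84.8981 76.3727 65.0302 49.9399 29.8635 3.1534 0.0000 0.0000 0.0000 0.0000

Δt=0.20278, u=1.15344, d=0.86697, q=0.52794, disc=e^(-rΔt)=0.98211
k=9 terminal: V=max(K-S,0) → 84.8981 76.3727 65.0302 49.9399 29.8635 3.1534 0.0000 0.0000 0.0000 0.0000
k=8: j=0 S=29.7609 intr=80.9391 cont=78.9592 V=80.9391[EX]; j=1 S=39.5945 intr=71.1055 cont=69.1256 V=71.1055[EX]; j=2 S=52.6774 intr=58.0226 cont=56.0427 V=58.0226[EX]; j=3 S=70.0831 intr=40.6169 cont=38.6370 V=40.6169[EX]; j=4 S=93.2400 intr=17.4600 cont=15.4801 V=17.4600[EX]; j=5 S=124.0485 intr=0.0000 cont=1.4619 V=1.4619[hold]; j=6 S=165.0367 intr=0.0000 cont=0.0000 V=0.0000[hold]; j=7 S=219.5684 intr=0.0000 cont=0.0000 V=0.0000[hold]; j=8 S=292.1184 intr=0.0000 cont=0.0000 V=0.0000[hold]  S*(8)=93.2400
k=7: j=0 S=34.3273 intr=76.3727 cont=74.3928 V=76.3727[EX]; j=1 S=45.6698 intr=65.0302 cont=63.0503 V=65.0302[EX]; j=2 S=60.7601 intr=49.9399 cont=47.9600 V=49.9399[EX]; j=3 S=80.8365 intr=29.8635 cont=27.8836 V=29.8635[EX]; j=4 S=107.5466 intr=3.1534 cont=8.8527 V=8.8527[hold]; j=5 S=143.0823 intr=0.0000 cont=0.6778 V=0.6778[hold]; j=6 S=190.3598 intr=0.0000 cont=0.0000 V=0.0000[hold]; j=7 S=253.2587 intr=0.0000 cont=0.0000 V=0.0000[hold]  S*(7)=80.8365
k=6: j=0 S=39.5945 intr=71.1055 cont=69.1256 V=71.1055[EX]; j=1 S=52.6774 intr=58.0226 cont=56.0427 V=58.0226[EX]; j=2 S=70.0831 intr=40.6169 cont=38.6370 V=40.6169[EX]; j=3 S=93.2400 intr=17.4600 cont=18.4352 V=18.4352[hold]; j=4 S=124.0485 intr=0.0000 cont=4.4556 V=4.4556[hold]; j=5 S=165.0367 intr=0.0000 cont=0.3142 V=0.3142[hold]; j=6 S=219.5684 intr=0.0000 cont=0.0000 V=0.0000[hold]  S*(6)=70.0831
k=5: j=0 S=45.6698 intr=65.0302 cont=63.0503 V=65.0302[EX]; j=1 S=60.7601 intr=49.9399 cont=47.9600 V=49.9399[EX]; j=2 S=80.8365 intr=29.8635 cont=28.3892 V=29.8635[EX]; j=3 S=107.5466 intr=3.1534 cont=10.8570 V=10.8570[hold]; j=4 S=143.0823 intr=0.0000 cont=2.2286 V=2.2286[hold]; j=5 S=190.3598 intr=0.0000 cont=0.1457 V=0.1457[hold]  S*(5)=80.8365
k=4: j=0 S=52.6774 intr=58.0226 cont=56.0427 V=58.0226[EX]; j=1 S=70.0831 intr=40.6169 cont=38.6370 V=40.6169[EX]; j=2 S=93.2400 intr=17.4600 cont=19.4745 V=19.4745[hold]; j=3 S=124.0485 intr=0.0000 cont=6.1890 V=6.1890[hold]; j=4 S=165.0367 intr=0.0000 cont=1.1087 V=1.1087[hold]  S*(4)=70.0831
k=3: j=0 S=60.7601 intr=49.9399 cont=47.9600 V=49.9399[EX]; j=1 S=80.8365 intr=29.8635 cont=28.9281 V=29.8635[EX]; j=2 S=107.5466 intr=3.1534 cont=12.2376 V=12.2376[hold]; j=3 S=143.0823 intr=0.0000 cont=3.4442 V=3.4442[hold]  S*(3)=80.8365
k=2: j=0 S=70.0831 intr=40.6169 cont=38.6370 V=40.6169[EX]; j=1 S=93.2400 intr=17.4600 cont=20.1903 V=20.1903[hold]; j=2 S=124.0485 intr=0.0000 cont=7.4593 V=7.4593[hold]  S*(2)=70.0831
k=1: j=0 S=80.8365 intr=29.8635 cont=29.2992 V=29.8635[EX]; j=1 S=107.5466 intr=3.1534 cont=13.2281 V=13.2281[hold]  S*(1)=80.8365
k=0: j=0 S=93.2400 intr=17.4600 cont=20.7039 V=20.7039[hold]  S*(0)=-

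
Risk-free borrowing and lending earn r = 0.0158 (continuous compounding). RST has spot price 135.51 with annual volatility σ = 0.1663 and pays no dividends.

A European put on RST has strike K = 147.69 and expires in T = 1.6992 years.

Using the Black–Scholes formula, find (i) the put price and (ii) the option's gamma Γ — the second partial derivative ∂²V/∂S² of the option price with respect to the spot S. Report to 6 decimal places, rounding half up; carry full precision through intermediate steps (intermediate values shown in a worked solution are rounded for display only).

σ√T = 0.1663·√1.6992 = 0.216778
d₁ = (ln(S/K) + (r+σ²/2)T) / (σ√T) = (ln(135.51/147.69) + (0.0158+0.1663²/2)·1.6992) / 0.216778 = (-0.086070 + 0.050344) / 0.216778 = -0.164807
d₂ = d₁ − σ√T = -0.164807 − 0.216778 = -0.381584
e^{−rT} = 0.973510
N(−d₁) = 0.565452,  N(−d₂) = 0.648615
Put price V = K·e^{−rT}·N(−d₂) − S·N(−d₁) = 93.256373 − 76.624392 = 16.631981
φ(d₁) = (1/√(2π))·e^{−d₁²/2} = 0.393561
Γ = φ(d₁) / (S·σ·√T) = 0.013398

price = 16.631981
Γ = 0.013398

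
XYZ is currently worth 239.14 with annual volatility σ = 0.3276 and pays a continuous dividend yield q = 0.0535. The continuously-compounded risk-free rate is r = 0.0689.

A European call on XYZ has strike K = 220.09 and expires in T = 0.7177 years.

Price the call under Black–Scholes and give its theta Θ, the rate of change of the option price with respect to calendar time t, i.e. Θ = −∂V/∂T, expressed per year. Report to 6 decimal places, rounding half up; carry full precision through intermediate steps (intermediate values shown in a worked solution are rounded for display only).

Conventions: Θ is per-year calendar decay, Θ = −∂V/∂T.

σ√T = 0.3276·√0.7177 = 0.277533
d₁ = (ln(S/K) + (r−q+σ²/2)T) / (σ√T) = (ln(239.14/220.09) + (0.0689−0.0535+0.3276²/2)·0.7177) / 0.277533 = (0.083013 + 0.049565) / 0.277533 = 0.477699
d₂ = d₁ − σ√T = 0.477699 − 0.277533 = 0.200166
e^{−rT} = 0.951753
e^{−qT} = 0.962331
N(d₁) = 0.683568,  N(d₂) = 0.579325
Call price V = S·e^{−qT}·N(d₁) − K·e^{−rT}·N(d₂) = 157.310724 − 121.351917 = 35.958807
φ(d₁) = (1/√(2π))·e^{−d₁²/2} = 0.355924
Θ = −S·e^{−qT}·φ(d₁)·σ/(2√T) + q·S·e^{−qT}·N(d₁) − r·K·e^{−rT}·N(d₂) = −15.837143 + 8.416124 − 8.361147 = -15.782166

price = 35.958807
Θ = -15.782166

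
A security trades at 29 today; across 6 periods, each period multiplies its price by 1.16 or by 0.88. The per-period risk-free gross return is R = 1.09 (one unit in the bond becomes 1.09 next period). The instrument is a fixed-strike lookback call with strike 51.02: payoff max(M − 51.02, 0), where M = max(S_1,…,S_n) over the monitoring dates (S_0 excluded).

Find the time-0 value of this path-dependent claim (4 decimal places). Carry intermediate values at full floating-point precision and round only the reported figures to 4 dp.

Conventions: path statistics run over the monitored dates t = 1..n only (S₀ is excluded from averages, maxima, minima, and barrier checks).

price = 2.9076

With p* = (R−d)/(u−d) = 0.7500, sum probability × payoff across the paths and divide by R^6.
Enumerate all 2^6 = 64 price paths (U = up ×1.16, D = down ×0.88); each path with k up-moves has probability p*^k·(1−p*)^(6−k).
DDDDDD: M=25.5200, payoff=0.0000, prob=0.000244
UDDDDD: M=33.6400, payoff=0.0000, prob=0.000732
DUDDDD: M=29.6032, payoff=0.0000, prob=0.000732
UUDDDD: M=39.0224, payoff=0.0000, prob=0.002197
DDUDDD: M=26.0508, payoff=0.0000, prob=0.000732
UDUDDD: M=34.3397, payoff=0.0000, prob=0.002197
DUUDDD: M=34.3397, payoff=0.0000, prob=0.002197
UUUDDD: M=45.2660, payoff=0.0000, prob=0.006592
DDDUDD: M=25.5200, payoff=0.0000, prob=0.000732
UDDUDD: M=33.6400, payoff=0.0000, prob=0.002197
DUDUDD: M=30.2189, payoff=0.0000, prob=0.002197
UUDUDD: M=39.8341, payoff=0.0000, prob=0.006592
DDUUDD: M=30.2189, payoff=0.0000, prob=0.002197
UDUUDD: M=39.8341, payoff=0.0000, prob=0.006592
DUUUDD: M=39.8341, payoff=0.0000, prob=0.006592
UUUUDD: M=52.5085, payoff=1.4885, prob=0.019775
DDDDUD: M=25.5200, payoff=0.0000, prob=0.000732
UDDDUD: M=33.6400, payoff=0.0000, prob=0.002197
DUDDUD: M=29.6032, payoff=0.0000, prob=0.002197
UUDDUD: M=39.0224, payoff=0.0000, prob=0.006592
DDUDUD: M=26.5927, payoff=0.0000, prob=0.002197
UDUDUD: M=35.0540, payoff=0.0000, prob=0.006592
DUUDUD: M=35.0540, payoff=0.0000, prob=0.006592
UUUDUD: M=46.2075, payoff=0.0000, prob=0.019775
DDDUUD: M=26.5927, payoff=0.0000, prob=0.002197
UDDUUD: M=35.0540, payoff=0.0000, prob=0.006592
DUDUUD: M=35.0540, payoff=0.0000, prob=0.006592
UUDUUD: M=46.2075, payoff=0.0000, prob=0.019775
DDUUUD: M=35.0540, payoff=0.0000, prob=0.006592
UDUUUD: M=46.2075, payoff=0.0000, prob=0.019775
DUUUUD: M=46.2075, payoff=0.0000, prob=0.019775
UUUUUD: M=60.9099, payoff=9.8899, prob=0.059326
DDDDDU: M=25.5200, payoff=0.0000, prob=0.000732
UDDDDU: M=33.6400, payoff=0.0000, prob=0.002197
DUDDDU: M=29.6032, payoff=0.0000, prob=0.002197
UUDDDU: M=39.0224, payoff=0.0000, prob=0.006592
DDUDDU: M=26.0508, payoff=0.0000, prob=0.002197
UDUDDU: M=34.3397, payoff=0.0000, prob=0.006592
DUUDDU: M=34.3397, payoff=0.0000, prob=0.006592
UUUDDU: M=45.2660, payoff=0.0000, prob=0.019775
DDDUDU: M=25.5200, payoff=0.0000, prob=0.002197
UDDUDU: M=33.6400, payoff=0.0000, prob=0.006592
DUDUDU: M=30.8475, payoff=0.0000, prob=0.006592
UUDUDU: M=40.6626, payoff=0.0000, prob=0.019775
DDUUDU: M=30.8475, payoff=0.0000, prob=0.006592
UDUUDU: M=40.6626, payoff=0.0000, prob=0.019775
DUUUDU: M=40.6626, payoff=0.0000, prob=0.019775
UUUUDU: M=53.6007, payoff=2.5807, prob=0.059326
DDDDUU: M=25.5200, payoff=0.0000, prob=0.002197
UDDDUU: M=33.6400, payoff=0.0000, prob=0.006592
DUDDUU: M=30.8475, payoff=0.0000, prob=0.006592
UUDDUU: M=40.6626, payoff=0.0000, prob=0.019775
DDUDUU: M=30.8475, payoff=0.0000, prob=0.006592
UDUDUU: M=40.6626, payoff=0.0000, prob=0.019775
DUUDUU: M=40.6626, payoff=0.0000, prob=0.019775
UUUDUU: M=53.6007, payoff=2.5807, prob=0.059326
DDDUUU: M=30.8475, payoff=0.0000, prob=0.006592
UDDUUU: M=40.6626, payoff=0.0000, prob=0.019775
DUDUUU: M=40.6626, payoff=0.0000, prob=0.019775
UUDUUU: M=53.6007, payoff=2.5807, prob=0.059326
DDUUUU: M=40.6626, payoff=0.0000, prob=0.019775
UDUUUU: M=53.6007, payoff=2.5807, prob=0.059326
DUUUUU: M=53.6007, payoff=2.5807, prob=0.059326
UUUUUU: M=70.6555, payoff=19.6355, prob=0.177979
Price = Σ prob·payoff / R^6 = 4.876384 / 1.677100 = 2.9076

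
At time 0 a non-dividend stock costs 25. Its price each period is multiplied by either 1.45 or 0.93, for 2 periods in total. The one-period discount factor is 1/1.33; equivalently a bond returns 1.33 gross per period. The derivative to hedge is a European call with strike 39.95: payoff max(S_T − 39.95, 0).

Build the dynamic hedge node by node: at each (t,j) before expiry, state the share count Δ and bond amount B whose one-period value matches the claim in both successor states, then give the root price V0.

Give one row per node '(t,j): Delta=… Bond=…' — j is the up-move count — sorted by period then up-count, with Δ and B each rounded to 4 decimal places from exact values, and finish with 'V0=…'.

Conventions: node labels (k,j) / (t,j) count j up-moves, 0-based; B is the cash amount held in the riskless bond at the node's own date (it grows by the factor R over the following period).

Arbitrage-free pricing uses the up-move probability p* = (R−d)/(u−d) = 0.7692, discounting each step at R = 1.33.
Terminal payoffs: V(2,0)=0.0000, V(2,1)=0.0000, V(2,2)=12.6125
(1,0): S=23.2500. Δ = (V_up−V_dn)/(S_up−S_dn) = (0.0000−0.0000)/(33.7125−21.6225) = 0.0000. V = [p*·0.0000 + (1−p*)·0.0000]/1.33 = 0.0000. B = V − Δ·S = 0.0000.
(1,1): S=36.2500. Δ = (V_up−V_dn)/(S_up−S_dn) = (12.6125−0.0000)/(52.5625−33.7125) = 0.6691. V = [p*·12.6125 + (1−p*)·0.0000]/1.33 = 7.2947. B = V − Δ·S = -16.9601.
(0,0): S=25.0000. Δ = (V_up−V_dn)/(S_up−S_dn) = (7.2947−0.0000)/(36.2500−23.2500) = 0.5611. V = [p*·7.2947 + (1−p*)·0.0000]/1.33 = 4.2190. B = V − Δ·S = -9.8092.
Sanity check at the root: Δ(0,0)·S0 + B(0,0) reproduces V0 = 4.2190.

(0,0): Delta=0.5611 Bond=-9.8092
(1,0): Delta=0.0000 Bond=0.0000
(1,1): Delta=0.6691 Bond=-16.9601
V0=4.2190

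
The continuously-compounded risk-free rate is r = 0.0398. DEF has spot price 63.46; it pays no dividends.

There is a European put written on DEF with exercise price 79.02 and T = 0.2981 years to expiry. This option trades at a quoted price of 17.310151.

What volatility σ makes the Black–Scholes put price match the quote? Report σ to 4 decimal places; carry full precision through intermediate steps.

sigma = 0.5189

At σ = 0.5189 the Black–Scholes value reproduces the quote:
σ√T = 0.5189·√0.2981 = 0.283312
d₁ = (ln(S/K) + (r+σ²/2)T) / (σ√T) = (ln(63.46/79.02) + (0.0398+0.5189²/2)·0.2981) / 0.283312 = (-0.219291 + 0.051997) / 0.283312 = -0.590494
d₂ = d₁ − σ√T = -0.590494 − 0.283312 = -0.873806
e^{−rT} = 0.988206
N(−d₁) = 0.722570,  N(−d₂) = 0.808888
V = K·e^{−rT}·N(−d₂) − S·N(−d₁) = 63.164467 − 45.854317 = 17.310151 (matching the quote); vega is positive throughout, so no other σ reproduces this price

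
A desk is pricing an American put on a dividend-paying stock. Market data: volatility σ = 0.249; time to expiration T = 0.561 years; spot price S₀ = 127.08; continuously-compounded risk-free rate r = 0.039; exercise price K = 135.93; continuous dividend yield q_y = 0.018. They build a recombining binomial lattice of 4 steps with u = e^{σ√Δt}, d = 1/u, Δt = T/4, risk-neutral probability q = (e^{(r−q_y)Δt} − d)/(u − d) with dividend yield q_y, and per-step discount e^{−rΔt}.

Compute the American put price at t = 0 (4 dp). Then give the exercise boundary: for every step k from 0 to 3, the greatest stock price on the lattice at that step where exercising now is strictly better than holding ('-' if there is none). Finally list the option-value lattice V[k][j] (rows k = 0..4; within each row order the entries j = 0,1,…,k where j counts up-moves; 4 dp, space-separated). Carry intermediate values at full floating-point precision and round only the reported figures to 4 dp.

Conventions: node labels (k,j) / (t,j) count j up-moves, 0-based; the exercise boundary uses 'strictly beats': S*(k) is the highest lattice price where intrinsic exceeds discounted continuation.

Δt=0.14025  u=1.09774  d=0.91097  q=0.49250  discount=0.99455
step 4 (expiry): payoffs max(K−S,0) = 48.4146 30.4717 8.8500 0.0000 0.0000
step 3: (k=3,j=0): S=96.0689, K−S=39.8611, hold=39.3619 ⇒ V=39.8611 exercise | (k=3,j=1): S=115.7655, K−S=20.1645, hold=19.7149 ⇒ V=20.1645 exercise | (k=3,j=2): S=139.5004, K−S=0.0000, hold=4.4669 ⇒ V=4.4669 continue | (k=3,j=3): S=168.1015, K−S=0.0000, hold=0.0000 ⇒ V=0.0000 continue  boundary S*=115.7655
step 2: (k=2,j=0): S=105.4583, K−S=30.4717, hold=29.9961 ⇒ V=30.4717 exercise | (k=2,j=1): S=127.0800, K−S=8.8500, hold=12.3657 ⇒ V=12.3657 continue | (k=2,j=2): S=153.1347, K−S=0.0000, hold=2.2546 ⇒ V=2.2546 continue  boundary S*=105.4583
step 1: (k=1,j=0): S=115.7655, K−S=20.1645, hold=21.4369 ⇒ V=21.4369 continue | (k=1,j=1): S=139.5004, K−S=0.0000, hold=7.3457 ⇒ V=7.3457 continue  boundary S*=-
step 0: (k=0,j=0): S=127.0800, K−S=8.8500, hold=14.4180 ⇒ V=14.4180 continue  boundary S*=-

price = 14.4180
boundary = - - 105.4583 115.7655
tree:
14.4180
21.4369 7.3457
30.4717 12.3657 2.2546
39.8611 20.1645 4.4669 0.0000
48.4146 30.4717 8.8500 0.0000 0.0000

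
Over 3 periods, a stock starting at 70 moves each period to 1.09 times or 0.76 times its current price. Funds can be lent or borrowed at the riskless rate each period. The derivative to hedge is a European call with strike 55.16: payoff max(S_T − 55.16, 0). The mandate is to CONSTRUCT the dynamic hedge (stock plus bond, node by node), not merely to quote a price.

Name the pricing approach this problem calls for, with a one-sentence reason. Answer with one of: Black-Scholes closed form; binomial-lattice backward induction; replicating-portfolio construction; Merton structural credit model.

Key observation: the mandate to exhibit the hedge at every date and state singles out the replicating-portfolio construction on the 3-period tree with factors 1.09 and 0.76 from 70.

framework: replicating-portfolio construction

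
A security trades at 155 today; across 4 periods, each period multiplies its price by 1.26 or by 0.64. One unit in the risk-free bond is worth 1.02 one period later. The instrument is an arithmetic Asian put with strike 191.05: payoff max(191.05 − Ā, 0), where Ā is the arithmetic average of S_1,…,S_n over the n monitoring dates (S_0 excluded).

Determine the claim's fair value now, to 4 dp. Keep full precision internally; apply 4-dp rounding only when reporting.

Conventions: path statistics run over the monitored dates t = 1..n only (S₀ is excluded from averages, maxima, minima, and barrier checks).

No-arbitrage gives p* = (R−d)/(u−d) = 0.6129: enumerate every path, weight its payoff by its p*-probability, and discount by R^4.
Enumerate all 2^4 = 16 price paths (U = up ×1.26, D = down ×0.64); each path with k up-moves has probability p*^k·(1−p*)^(4−k).
DDDD: Ā=57.3313, payoff=133.7187, prob=0.022453
UDDD: Ā=112.8709, payoff=78.1791, prob=0.035551
DUDD: Ā=88.8459, payoff=102.2041, prob=0.035551
UUDD: Ā=174.9154, payoff=16.1346, prob=0.056289
DDUD: Ā=73.4699, payoff=117.5801, prob=0.035551
UDUD: Ā=144.6439, payoff=46.4061, prob=0.056289
DUUD: Ā=120.6189, payoff=70.4311, prob=0.056289
UUUD: Ā=237.4684, payoff=0.0000, prob=0.089124
DDDU: Ā=63.6293, payoff=127.4207, prob=0.035551
UDDU: Ā=125.2701, payoff=65.7799, prob=0.056289
DUDU: Ā=101.2451, payoff=89.8049, prob=0.056289
UUDU: Ā=199.3263, payoff=0.0000, prob=0.089124
DDUU: Ā=85.8691, payoff=105.1809, prob=0.056289
UDUU: Ā=169.0548, payoff=21.9952, prob=0.089124
DUUU: Ā=145.0298, payoff=46.0202, prob=0.089124
UUUU: Ā=285.5274, payoff=0.0000, prob=0.141113
Price = Σ prob·payoff / R^4 = 46.350073 / 1.082432 = 42.8203

price = 42.8203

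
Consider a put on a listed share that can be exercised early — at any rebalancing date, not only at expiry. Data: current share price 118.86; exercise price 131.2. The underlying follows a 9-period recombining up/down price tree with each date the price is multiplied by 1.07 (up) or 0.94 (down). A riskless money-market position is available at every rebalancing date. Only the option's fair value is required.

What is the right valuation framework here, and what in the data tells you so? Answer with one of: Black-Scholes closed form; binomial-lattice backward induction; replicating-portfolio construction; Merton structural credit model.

Key observation: the exercise right at every one of the 9 steps is what matters: each node needs max(131.2 − S, continuation), which only the stepwise tree valuation starting from spot 118.86 delivers.

framework: binomial-lattice backward induction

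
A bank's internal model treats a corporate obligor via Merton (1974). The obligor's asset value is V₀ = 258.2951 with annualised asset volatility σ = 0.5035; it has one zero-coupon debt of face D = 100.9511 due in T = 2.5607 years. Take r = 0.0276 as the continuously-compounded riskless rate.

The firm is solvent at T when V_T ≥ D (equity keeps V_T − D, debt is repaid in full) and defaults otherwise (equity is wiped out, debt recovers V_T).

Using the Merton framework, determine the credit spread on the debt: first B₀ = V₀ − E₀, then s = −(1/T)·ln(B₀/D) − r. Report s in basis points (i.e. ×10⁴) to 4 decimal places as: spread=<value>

Apply the equity-as-call identities (strike 100.9511, horizon 2.5607 years):
d₁ = [ln(V₀/D) + (r + σ²/2)T] / (σ√T)
   = [ln(258.2951/100.9511) + (0.0276 + 0.5·0.5035²)·2.5607] / (0.5035·√2.5607)
   = [0.939466 + 0.395260] / 0.805710 = 1.656584
d₂ = d₁ − σ√T = 1.656584 − 0.805710 = 0.850873
N(d₁) = 0.951198,  N(d₂) = 0.802580,  e^(−rT) = 0.931764
E₀ = V₀·N(d₁) − D·e^(−rT)·N(d₂)
   = 258.2951·0.951198 − 100.9511·0.931764·0.802580 = 170.197014
B₀ = V₀ − E₀ = 258.2951 − 170.197014 = 88.098086
spread = −(1/T)·ln(B₀/D) − r = −(1/2.5607)·ln(88.098086/100.9511) − 0.0276 = 0.02558289
in basis points: 0.02558289 × 10⁴ = 255.8289 bp

spread=255.8289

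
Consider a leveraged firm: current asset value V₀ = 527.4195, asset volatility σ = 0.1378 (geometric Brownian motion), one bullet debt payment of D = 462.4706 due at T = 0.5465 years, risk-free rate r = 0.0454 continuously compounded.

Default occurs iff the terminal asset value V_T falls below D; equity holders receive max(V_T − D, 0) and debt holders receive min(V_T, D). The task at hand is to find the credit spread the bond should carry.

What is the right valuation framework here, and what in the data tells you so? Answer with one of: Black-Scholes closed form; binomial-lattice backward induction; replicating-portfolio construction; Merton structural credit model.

Key observation: assets follow a GBM and default happens iff V_T < 462.4706; valuing claims on that split (equity as a call, risky debt as the residual) is the structural model's definition.

framework: Merton structural credit model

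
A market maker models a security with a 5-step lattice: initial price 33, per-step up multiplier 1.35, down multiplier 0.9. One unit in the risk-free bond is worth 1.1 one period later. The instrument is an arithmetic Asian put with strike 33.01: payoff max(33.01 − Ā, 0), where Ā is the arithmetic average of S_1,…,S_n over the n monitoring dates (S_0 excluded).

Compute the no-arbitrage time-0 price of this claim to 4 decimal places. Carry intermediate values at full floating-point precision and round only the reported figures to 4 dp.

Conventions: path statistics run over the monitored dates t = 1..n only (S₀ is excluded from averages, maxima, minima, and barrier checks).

price = 0.6743

With p* = (R−d)/(u−d) = 0.4444, sum probability × payoff across the paths and divide by R^5.
Enumerate all 2^5 = 32 price paths (U = up ×1.35, D = down ×0.9); each path with k up-moves has probability p*^k·(1−p*)^(5−k).
DDDDD: Ā=24.3249, payoff=8.6851, prob=0.052922
UDDDD: Ā=36.4873, payoff=0.0000, prob=0.042338
DUDDD: Ā=33.5173, payoff=0.0000, prob=0.042338
UUDDD: Ā=50.2760, payoff=0.0000, prob=0.033870
DDUDD: Ā=30.8443, payoff=2.1657, prob=0.042338
UDUDD: Ā=46.2665, payoff=0.0000, prob=0.033870
DUUDD: Ā=43.2965, payoff=0.0000, prob=0.033870
UUUDD: Ā=64.9448, payoff=0.0000, prob=0.027096
DDDUD: Ā=28.4386, payoff=4.5714, prob=0.042338
UDDUD: Ā=42.6580, payoff=0.0000, prob=0.033870
DUDUD: Ā=39.6880, payoff=0.0000, prob=0.033870
UUDUD: Ā=59.5319, payoff=0.0000, prob=0.027096
DDUUD: Ā=37.0150, payoff=0.0000, prob=0.033870
UDUUD: Ā=55.5224, payoff=0.0000, prob=0.027096
DUUUD: Ā=52.5524, payoff=0.0000, prob=0.027096
UUUUD: Ā=78.8287, payoff=0.0000, prob=0.021677
DDDDU: Ā=26.2735, payoff=6.7365, prob=0.042338
UDDDU: Ā=39.4103, payoff=0.0000, prob=0.033870
DUDDU: Ā=36.4403, payoff=0.0000, prob=0.033870
UUDDU: Ā=54.6604, payoff=0.0000, prob=0.027096
DDUDU: Ā=33.7673, payoff=0.0000, prob=0.033870
UDUDU: Ā=50.6509, payoff=0.0000, prob=0.027096
DUUDU: Ā=47.6809, payoff=0.0000, prob=0.027096
UUUDU: Ā=71.5213, payoff=0.0000, prob=0.021677
DDDUU: Ā=31.3616, payoff=1.6484, prob=0.033870
UDDUU: Ā=47.0423, payoff=0.0000, prob=0.027096
DUDUU: Ā=44.0723, payoff=0.0000, prob=0.027096
UUDUU: Ā=66.1085, payoff=0.0000, prob=0.021677
DDUUU: Ā=41.3993, payoff=0.0000, prob=0.027096
UDUUU: Ā=62.0990, payoff=0.0000, prob=0.021677
DUUUU: Ā=59.1290, payoff=0.0000, prob=0.021677
UUUUU: Ā=88.6935, payoff=0.0000, prob=0.017342
Price = Σ prob·payoff / R^5 = 1.085905 / 1.610510 = 0.6743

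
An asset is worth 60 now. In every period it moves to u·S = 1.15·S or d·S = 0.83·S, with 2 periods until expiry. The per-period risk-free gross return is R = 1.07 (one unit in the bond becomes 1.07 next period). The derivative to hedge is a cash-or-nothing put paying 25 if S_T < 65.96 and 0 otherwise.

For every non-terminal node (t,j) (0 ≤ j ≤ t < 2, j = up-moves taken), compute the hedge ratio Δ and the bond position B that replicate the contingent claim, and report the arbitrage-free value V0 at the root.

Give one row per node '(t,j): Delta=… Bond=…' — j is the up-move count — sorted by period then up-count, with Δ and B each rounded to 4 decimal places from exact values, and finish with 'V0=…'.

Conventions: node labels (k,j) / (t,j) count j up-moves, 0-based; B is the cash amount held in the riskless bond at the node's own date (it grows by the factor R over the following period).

Arbitrage-free pricing uses the up-move probability p* = (R−d)/(u−d) = 0.7500, discounting each step at R = 1.07.
Payoffs at expiry: V(2,0)=25.0000, V(2,1)=25.0000, V(2,2)=0.0000
(1,0): S=49.8000. Δ = (V_up−V_dn)/(S_up−S_dn) = (25.0000−25.0000)/(57.2700−41.3340) = 0.0000. V = [p*·25.0000 + (1−p*)·25.0000]/1.07 = 23.3645. B = V − Δ·S = 23.3645.
(1,1): S=69.0000. Δ = (V_up−V_dn)/(S_up−S_dn) = (0.0000−25.0000)/(79.3500−57.2700) = -1.1322. V = [p*·0.0000 + (1−p*)·25.0000]/1.07 = 5.8411. B = V − Δ·S = 83.9661.
(0,0): S=60.0000. Δ = (V_up−V_dn)/(S_up−S_dn) = (5.8411−23.3645)/(69.0000−49.8000) = -0.9127. V = [p*·5.8411 + (1−p*)·23.3645]/1.07 = 9.5532. B = V − Δ·S = 64.3138.
Verification: the root portfolio costs Δ(0,0)·S0 + B(0,0) = 9.5532, matching V0.

(0,0): Delta=-0.9127 Bond=64.3138
(1,0): Delta=0.0000 Bond=23.3645
(1,1): Delta=-1.1322 Bond=83.9661
V0=9.5532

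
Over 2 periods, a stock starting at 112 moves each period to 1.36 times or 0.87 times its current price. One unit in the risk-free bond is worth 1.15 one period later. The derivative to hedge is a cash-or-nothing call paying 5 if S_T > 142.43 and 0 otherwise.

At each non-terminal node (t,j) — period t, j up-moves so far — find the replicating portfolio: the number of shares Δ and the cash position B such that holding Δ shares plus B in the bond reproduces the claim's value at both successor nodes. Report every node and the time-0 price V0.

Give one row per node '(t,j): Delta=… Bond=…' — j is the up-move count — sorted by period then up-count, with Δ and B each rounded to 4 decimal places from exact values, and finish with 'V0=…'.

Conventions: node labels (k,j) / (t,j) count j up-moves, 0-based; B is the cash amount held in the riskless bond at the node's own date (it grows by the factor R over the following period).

Under the risk-neutral measure, an up-move has probability p* = (R−d)/(u−d) = 0.5714 and values discount at R = 1.15.
Expiry values: V(2,0)=0.0000, V(2,1)=0.0000, V(2,2)=5.0000
  t=1,j=0: stock 97.4400 → up 132.5184 (V=0.0000), down 84.7728 (V=0.0000). Price 0.0000; hedge Δ=0.0000, bond B=0.0000.
  t=1,j=1: stock 152.3200 → up 207.1552 (V=5.0000), down 132.5184 (V=0.0000). Price 2.4845; hedge Δ=0.0670, bond B=-7.7196.
  t=0,j=0: stock 112.0000 → up 152.3200 (V=2.4845), down 97.4400 (V=0.0000). Price 1.2345; hedge Δ=0.0453, bond B=-3.8358.
Verification: the root portfolio costs Δ(0,0)·S0 + B(0,0) = 1.2345, matching V0.

(0,0): Delta=0.0453 Bond=-3.8358
(1,0): Delta=0.0000 Bond=0.0000
(1,1): Delta=0.0670 Bond=-7.7196
V0=1.2345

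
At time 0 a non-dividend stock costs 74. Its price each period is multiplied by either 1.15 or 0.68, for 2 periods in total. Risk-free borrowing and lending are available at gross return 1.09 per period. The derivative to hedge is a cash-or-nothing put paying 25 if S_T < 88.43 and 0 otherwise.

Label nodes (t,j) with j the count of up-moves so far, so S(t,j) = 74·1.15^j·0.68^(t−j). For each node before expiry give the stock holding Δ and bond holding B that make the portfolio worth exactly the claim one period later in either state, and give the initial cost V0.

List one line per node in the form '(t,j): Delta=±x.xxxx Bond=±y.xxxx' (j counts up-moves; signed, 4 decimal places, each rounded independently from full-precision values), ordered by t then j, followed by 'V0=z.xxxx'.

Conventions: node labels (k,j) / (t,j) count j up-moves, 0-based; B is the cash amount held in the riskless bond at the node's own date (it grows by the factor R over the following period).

(0,0): Delta=-0.5753 Bond=47.5993
(1,0): Delta=0.0000 Bond=22.9358
(1,1): Delta=-0.6250 Bond=56.1195
V0=5.0295

Risk-neutral probability p* = (R−d)/(u−d) = (1.09−0.68)/(1.15−0.68) = 0.8723.
Expiry values: V(2,0)=25.0000, V(2,1)=25.0000, V(2,2)=0.0000
Node (1,0) S=50.3200: V=(p*·25.0000+(1−p*)·25.0000)/1.09=22.9358; Δ=(25.0000−25.0000)/(57.8680−34.2176)=0.0000; B=V−Δ·S=22.9358
Node (1,1) S=85.1000: V=(p*·0.0000+(1−p*)·25.0000)/1.09=2.9280; Δ=(0.0000−25.0000)/(97.8650−57.8680)=-0.6250; B=V−Δ·S=56.1195
Node (0,0) S=74.0000: V=(p*·2.9280+(1−p*)·22.9358)/1.09=5.0295; Δ=(2.9280−22.9358)/(85.1000−50.3200)=-0.5753; B=V−Δ·S=47.5993
As a check, the time-0 holding Δ(0,0)·S0 + B(0,0) comes to 5.0295 — exactly V0.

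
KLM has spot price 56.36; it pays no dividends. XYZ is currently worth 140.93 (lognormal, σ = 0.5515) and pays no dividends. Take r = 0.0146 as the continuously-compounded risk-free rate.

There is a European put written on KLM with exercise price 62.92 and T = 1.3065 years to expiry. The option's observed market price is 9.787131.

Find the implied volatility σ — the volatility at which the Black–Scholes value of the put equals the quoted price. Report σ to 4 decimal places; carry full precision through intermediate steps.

sigma = 0.2523

At σ = 0.2523 the Black–Scholes value reproduces the quote:
σ√T = 0.2523·√1.3065 = 0.288385
d₁ = (ln(S/K) + (r+σ²/2)T) / (σ√T) = (ln(56.36/62.92) + (0.0146+0.2523²/2)·1.3065) / 0.288385 = (-0.110104 + 0.060658) / 0.288385 = -0.171461
d₂ = d₁ − σ√T = -0.171461 − 0.288385 = -0.459845
e^{−rT} = 0.981106
N(−d₁) = 0.568069,  N(−d₂) = 0.677186
V = K·e^{−rT}·N(−d₂) − S·N(−d₁) = 41.803518 − 32.016387 = 9.787131 (the quoted price), and the Black–Scholes price is strictly increasing in σ, so σ is unique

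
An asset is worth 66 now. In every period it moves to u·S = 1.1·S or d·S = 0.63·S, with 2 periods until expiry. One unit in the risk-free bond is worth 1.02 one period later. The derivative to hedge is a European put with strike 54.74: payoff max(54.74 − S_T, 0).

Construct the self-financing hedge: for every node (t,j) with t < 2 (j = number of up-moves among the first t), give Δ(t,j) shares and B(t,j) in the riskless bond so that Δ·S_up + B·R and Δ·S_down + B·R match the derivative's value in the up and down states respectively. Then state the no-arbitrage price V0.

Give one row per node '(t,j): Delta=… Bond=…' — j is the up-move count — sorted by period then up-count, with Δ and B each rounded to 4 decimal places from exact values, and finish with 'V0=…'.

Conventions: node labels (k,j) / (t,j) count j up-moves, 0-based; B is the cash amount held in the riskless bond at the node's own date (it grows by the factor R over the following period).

The replicating-portfolio and risk-neutral prices coincide; use p* = (1.02−0.63)/(1.1−0.63) = 0.8298 for the latter.
Payoffs at expiry: V(2,0)=28.5446, V(2,1)=9.0020, V(2,2)=0.0000
Node (1,0) S=41.5800: V=(p*·9.0020+(1−p*)·28.5446)/1.02=12.0867; Δ=(9.0020−28.5446)/(45.7380−26.1954)=-1.0000; B=V−Δ·S=53.6667
Node (1,1) S=72.6000: V=(p*·0.0000+(1−p*)·9.0020)/1.02=1.5022; Δ=(0.0000−9.0020)/(79.8600−45.7380)=-0.2638; B=V−Δ·S=20.6554
Node (0,0) S=66.0000: V=(p*·1.5022+(1−p*)·12.0867)/1.02=3.2390; Δ=(1.5022−12.0867)/(72.6000−41.5800)=-0.3412; B=V−Δ·S=25.7592
Verification: the root portfolio costs Δ(0,0)·S0 + B(0,0) = 3.2390, matching V0.

(0,0): Delta=-0.3412 Bond=25.7592
(1,0): Delta=-1.0000 Bond=53.6667
(1,1): Delta=-0.2638 Bond=20.6554
V0=3.2390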